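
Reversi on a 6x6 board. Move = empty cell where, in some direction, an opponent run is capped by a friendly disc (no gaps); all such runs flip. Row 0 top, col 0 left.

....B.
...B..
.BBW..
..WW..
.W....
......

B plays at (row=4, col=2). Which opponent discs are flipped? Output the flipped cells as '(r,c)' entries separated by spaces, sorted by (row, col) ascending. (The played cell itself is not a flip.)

Dir NW: first cell '.' (not opp) -> no flip
Dir N: opp run (3,2) capped by B -> flip
Dir NE: opp run (3,3), next='.' -> no flip
Dir W: opp run (4,1), next='.' -> no flip
Dir E: first cell '.' (not opp) -> no flip
Dir SW: first cell '.' (not opp) -> no flip
Dir S: first cell '.' (not opp) -> no flip
Dir SE: first cell '.' (not opp) -> no flip

Answer: (3,2)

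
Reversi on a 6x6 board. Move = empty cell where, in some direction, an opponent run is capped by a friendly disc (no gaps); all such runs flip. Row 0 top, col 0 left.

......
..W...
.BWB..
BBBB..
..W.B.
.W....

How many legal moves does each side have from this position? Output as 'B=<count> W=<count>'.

-- B to move --
(0,1): flips 1 -> legal
(0,2): flips 2 -> legal
(0,3): flips 1 -> legal
(1,1): flips 1 -> legal
(1,3): flips 1 -> legal
(4,0): no bracket -> illegal
(4,1): no bracket -> illegal
(4,3): no bracket -> illegal
(5,0): no bracket -> illegal
(5,2): flips 1 -> legal
(5,3): flips 1 -> legal
B mobility = 7
-- W to move --
(1,0): no bracket -> illegal
(1,1): no bracket -> illegal
(1,3): no bracket -> illegal
(1,4): no bracket -> illegal
(2,0): flips 2 -> legal
(2,4): flips 2 -> legal
(3,4): flips 1 -> legal
(3,5): no bracket -> illegal
(4,0): flips 1 -> legal
(4,1): no bracket -> illegal
(4,3): no bracket -> illegal
(4,5): no bracket -> illegal
(5,3): no bracket -> illegal
(5,4): no bracket -> illegal
(5,5): flips 2 -> legal
W mobility = 5

Answer: B=7 W=5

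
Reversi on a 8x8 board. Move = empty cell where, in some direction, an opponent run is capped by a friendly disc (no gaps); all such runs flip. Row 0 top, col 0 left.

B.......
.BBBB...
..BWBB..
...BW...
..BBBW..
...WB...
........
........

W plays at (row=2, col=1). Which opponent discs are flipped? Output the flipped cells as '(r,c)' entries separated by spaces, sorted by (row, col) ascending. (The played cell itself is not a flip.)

Dir NW: first cell '.' (not opp) -> no flip
Dir N: opp run (1,1), next='.' -> no flip
Dir NE: opp run (1,2), next='.' -> no flip
Dir W: first cell '.' (not opp) -> no flip
Dir E: opp run (2,2) capped by W -> flip
Dir SW: first cell '.' (not opp) -> no flip
Dir S: first cell '.' (not opp) -> no flip
Dir SE: first cell '.' (not opp) -> no flip

Answer: (2,2)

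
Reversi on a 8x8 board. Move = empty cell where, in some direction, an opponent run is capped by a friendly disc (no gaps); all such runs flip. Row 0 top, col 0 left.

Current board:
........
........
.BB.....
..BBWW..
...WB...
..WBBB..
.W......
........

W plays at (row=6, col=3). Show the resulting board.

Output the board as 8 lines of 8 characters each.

Answer: ........
........
.BB.....
..BBWW..
...WB...
..WWBB..
.W.W....
........

Derivation:
Place W at (6,3); scan 8 dirs for brackets.
Dir NW: first cell 'W' (not opp) -> no flip
Dir N: opp run (5,3) capped by W -> flip
Dir NE: opp run (5,4), next='.' -> no flip
Dir W: first cell '.' (not opp) -> no flip
Dir E: first cell '.' (not opp) -> no flip
Dir SW: first cell '.' (not opp) -> no flip
Dir S: first cell '.' (not opp) -> no flip
Dir SE: first cell '.' (not opp) -> no flip
All flips: (5,3)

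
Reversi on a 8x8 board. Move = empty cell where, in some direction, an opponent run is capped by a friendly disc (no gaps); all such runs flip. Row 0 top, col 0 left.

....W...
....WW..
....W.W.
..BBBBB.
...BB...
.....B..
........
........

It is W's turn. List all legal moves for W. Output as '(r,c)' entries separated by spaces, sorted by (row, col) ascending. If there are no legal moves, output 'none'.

(2,1): no bracket -> illegal
(2,2): no bracket -> illegal
(2,3): no bracket -> illegal
(2,5): no bracket -> illegal
(2,7): no bracket -> illegal
(3,1): no bracket -> illegal
(3,7): no bracket -> illegal
(4,1): no bracket -> illegal
(4,2): flips 1 -> legal
(4,5): no bracket -> illegal
(4,6): flips 2 -> legal
(4,7): no bracket -> illegal
(5,2): no bracket -> illegal
(5,3): flips 2 -> legal
(5,4): flips 2 -> legal
(5,6): no bracket -> illegal
(6,4): no bracket -> illegal
(6,5): no bracket -> illegal
(6,6): no bracket -> illegal

Answer: (4,2) (4,6) (5,3) (5,4)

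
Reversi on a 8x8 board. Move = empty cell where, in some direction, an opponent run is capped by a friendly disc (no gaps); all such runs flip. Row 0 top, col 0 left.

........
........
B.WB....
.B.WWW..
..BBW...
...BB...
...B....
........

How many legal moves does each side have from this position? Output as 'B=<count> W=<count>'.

Answer: B=6 W=10

Derivation:
-- B to move --
(1,1): no bracket -> illegal
(1,2): no bracket -> illegal
(1,3): flips 1 -> legal
(2,1): flips 1 -> legal
(2,4): flips 3 -> legal
(2,5): flips 1 -> legal
(2,6): flips 2 -> legal
(3,2): no bracket -> illegal
(3,6): no bracket -> illegal
(4,5): flips 2 -> legal
(4,6): no bracket -> illegal
(5,5): no bracket -> illegal
B mobility = 6
-- W to move --
(1,0): no bracket -> illegal
(1,1): no bracket -> illegal
(1,2): flips 1 -> legal
(1,3): flips 1 -> legal
(1,4): no bracket -> illegal
(2,1): no bracket -> illegal
(2,4): flips 1 -> legal
(3,0): no bracket -> illegal
(3,2): no bracket -> illegal
(4,0): flips 1 -> legal
(4,1): flips 2 -> legal
(4,5): no bracket -> illegal
(5,1): flips 1 -> legal
(5,2): flips 1 -> legal
(5,5): no bracket -> illegal
(6,2): flips 1 -> legal
(6,4): flips 1 -> legal
(6,5): no bracket -> illegal
(7,2): no bracket -> illegal
(7,3): flips 3 -> legal
(7,4): no bracket -> illegal
W mobility = 10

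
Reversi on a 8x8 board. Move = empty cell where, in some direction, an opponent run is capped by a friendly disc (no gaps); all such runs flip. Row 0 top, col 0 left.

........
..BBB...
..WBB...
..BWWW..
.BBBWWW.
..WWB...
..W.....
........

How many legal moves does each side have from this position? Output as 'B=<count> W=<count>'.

Answer: B=12 W=13

Derivation:
-- B to move --
(1,1): no bracket -> illegal
(2,1): flips 1 -> legal
(2,5): flips 1 -> legal
(2,6): no bracket -> illegal
(3,1): flips 1 -> legal
(3,6): flips 4 -> legal
(3,7): no bracket -> illegal
(4,7): flips 3 -> legal
(5,1): flips 2 -> legal
(5,5): no bracket -> illegal
(5,6): flips 2 -> legal
(5,7): flips 2 -> legal
(6,1): flips 1 -> legal
(6,3): flips 2 -> legal
(6,4): flips 1 -> legal
(7,1): no bracket -> illegal
(7,2): flips 2 -> legal
(7,3): no bracket -> illegal
B mobility = 12
-- W to move --
(0,1): flips 2 -> legal
(0,2): flips 3 -> legal
(0,3): flips 2 -> legal
(0,4): flips 3 -> legal
(0,5): no bracket -> illegal
(1,1): no bracket -> illegal
(1,5): flips 1 -> legal
(2,1): no bracket -> illegal
(2,5): flips 2 -> legal
(3,0): flips 1 -> legal
(3,1): flips 2 -> legal
(4,0): flips 3 -> legal
(5,0): no bracket -> illegal
(5,1): flips 1 -> legal
(5,5): flips 1 -> legal
(6,3): flips 1 -> legal
(6,4): flips 1 -> legal
(6,5): no bracket -> illegal
W mobility = 13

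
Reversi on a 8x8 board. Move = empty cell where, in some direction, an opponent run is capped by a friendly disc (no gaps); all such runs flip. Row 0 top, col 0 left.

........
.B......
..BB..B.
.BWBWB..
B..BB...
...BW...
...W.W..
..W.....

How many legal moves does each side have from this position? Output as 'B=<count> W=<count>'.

-- B to move --
(2,1): flips 1 -> legal
(2,4): flips 1 -> legal
(2,5): flips 1 -> legal
(4,1): flips 1 -> legal
(4,2): flips 1 -> legal
(4,5): flips 1 -> legal
(5,2): no bracket -> illegal
(5,5): flips 1 -> legal
(5,6): no bracket -> illegal
(6,1): no bracket -> illegal
(6,2): no bracket -> illegal
(6,4): flips 1 -> legal
(6,6): no bracket -> illegal
(7,1): no bracket -> illegal
(7,3): flips 1 -> legal
(7,4): no bracket -> illegal
(7,5): no bracket -> illegal
(7,6): flips 2 -> legal
B mobility = 10
-- W to move --
(0,0): no bracket -> illegal
(0,1): no bracket -> illegal
(0,2): no bracket -> illegal
(1,0): no bracket -> illegal
(1,2): flips 2 -> legal
(1,3): flips 4 -> legal
(1,4): flips 1 -> legal
(1,5): no bracket -> illegal
(1,6): no bracket -> illegal
(1,7): no bracket -> illegal
(2,0): no bracket -> illegal
(2,1): no bracket -> illegal
(2,4): no bracket -> illegal
(2,5): no bracket -> illegal
(2,7): no bracket -> illegal
(3,0): flips 1 -> legal
(3,6): flips 1 -> legal
(3,7): no bracket -> illegal
(4,1): no bracket -> illegal
(4,2): no bracket -> illegal
(4,5): no bracket -> illegal
(4,6): no bracket -> illegal
(5,0): no bracket -> illegal
(5,1): no bracket -> illegal
(5,2): flips 2 -> legal
(5,5): no bracket -> illegal
(6,2): no bracket -> illegal
(6,4): no bracket -> illegal
W mobility = 6

Answer: B=10 W=6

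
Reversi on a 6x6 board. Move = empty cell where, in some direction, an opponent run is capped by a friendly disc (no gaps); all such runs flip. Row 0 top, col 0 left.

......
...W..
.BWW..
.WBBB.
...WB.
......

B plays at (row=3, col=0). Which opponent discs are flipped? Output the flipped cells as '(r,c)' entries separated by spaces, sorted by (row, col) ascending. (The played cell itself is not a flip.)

Answer: (3,1)

Derivation:
Dir NW: edge -> no flip
Dir N: first cell '.' (not opp) -> no flip
Dir NE: first cell 'B' (not opp) -> no flip
Dir W: edge -> no flip
Dir E: opp run (3,1) capped by B -> flip
Dir SW: edge -> no flip
Dir S: first cell '.' (not opp) -> no flip
Dir SE: first cell '.' (not opp) -> no flip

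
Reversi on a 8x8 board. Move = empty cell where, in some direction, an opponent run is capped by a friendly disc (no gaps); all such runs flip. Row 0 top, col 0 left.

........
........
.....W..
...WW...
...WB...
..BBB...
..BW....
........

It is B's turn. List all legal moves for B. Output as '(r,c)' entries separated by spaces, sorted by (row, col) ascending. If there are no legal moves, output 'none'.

(1,4): no bracket -> illegal
(1,5): no bracket -> illegal
(1,6): flips 3 -> legal
(2,2): flips 1 -> legal
(2,3): flips 2 -> legal
(2,4): flips 1 -> legal
(2,6): no bracket -> illegal
(3,2): flips 1 -> legal
(3,5): no bracket -> illegal
(3,6): no bracket -> illegal
(4,2): flips 1 -> legal
(4,5): no bracket -> illegal
(6,4): flips 1 -> legal
(7,2): flips 1 -> legal
(7,3): flips 1 -> legal
(7,4): flips 1 -> legal

Answer: (1,6) (2,2) (2,3) (2,4) (3,2) (4,2) (6,4) (7,2) (7,3) (7,4)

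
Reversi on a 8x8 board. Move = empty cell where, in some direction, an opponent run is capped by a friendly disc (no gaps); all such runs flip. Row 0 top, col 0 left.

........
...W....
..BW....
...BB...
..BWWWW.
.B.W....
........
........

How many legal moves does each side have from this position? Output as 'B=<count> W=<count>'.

-- B to move --
(0,2): no bracket -> illegal
(0,3): flips 2 -> legal
(0,4): flips 1 -> legal
(1,2): flips 1 -> legal
(1,4): no bracket -> illegal
(2,4): flips 1 -> legal
(3,2): no bracket -> illegal
(3,5): no bracket -> illegal
(3,6): no bracket -> illegal
(3,7): no bracket -> illegal
(4,7): flips 4 -> legal
(5,2): flips 1 -> legal
(5,4): flips 1 -> legal
(5,5): flips 1 -> legal
(5,6): flips 1 -> legal
(5,7): no bracket -> illegal
(6,2): no bracket -> illegal
(6,3): flips 2 -> legal
(6,4): flips 1 -> legal
B mobility = 11
-- W to move --
(1,1): flips 2 -> legal
(1,2): no bracket -> illegal
(2,1): flips 1 -> legal
(2,4): flips 1 -> legal
(2,5): flips 1 -> legal
(3,1): flips 2 -> legal
(3,2): no bracket -> illegal
(3,5): no bracket -> illegal
(4,0): no bracket -> illegal
(4,1): flips 1 -> legal
(5,0): no bracket -> illegal
(5,2): no bracket -> illegal
(6,0): no bracket -> illegal
(6,1): no bracket -> illegal
(6,2): no bracket -> illegal
W mobility = 6

Answer: B=11 W=6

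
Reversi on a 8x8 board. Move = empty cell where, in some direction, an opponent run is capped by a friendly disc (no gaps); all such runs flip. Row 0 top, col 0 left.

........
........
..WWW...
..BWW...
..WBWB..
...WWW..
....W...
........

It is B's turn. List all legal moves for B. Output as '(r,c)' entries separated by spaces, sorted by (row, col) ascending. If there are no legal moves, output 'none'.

(1,1): no bracket -> illegal
(1,2): flips 3 -> legal
(1,3): flips 2 -> legal
(1,4): flips 1 -> legal
(1,5): no bracket -> illegal
(2,1): no bracket -> illegal
(2,5): flips 1 -> legal
(3,1): no bracket -> illegal
(3,5): flips 2 -> legal
(4,1): flips 1 -> legal
(4,6): no bracket -> illegal
(5,1): no bracket -> illegal
(5,2): flips 1 -> legal
(5,6): no bracket -> illegal
(6,2): no bracket -> illegal
(6,3): flips 2 -> legal
(6,5): flips 2 -> legal
(6,6): no bracket -> illegal
(7,3): no bracket -> illegal
(7,4): no bracket -> illegal
(7,5): no bracket -> illegal

Answer: (1,2) (1,3) (1,4) (2,5) (3,5) (4,1) (5,2) (6,3) (6,5)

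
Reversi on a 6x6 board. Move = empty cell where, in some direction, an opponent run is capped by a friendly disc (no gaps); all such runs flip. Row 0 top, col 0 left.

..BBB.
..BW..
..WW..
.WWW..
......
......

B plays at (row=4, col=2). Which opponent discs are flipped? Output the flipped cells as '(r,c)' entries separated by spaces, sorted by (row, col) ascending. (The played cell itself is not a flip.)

Answer: (2,2) (3,2)

Derivation:
Dir NW: opp run (3,1), next='.' -> no flip
Dir N: opp run (3,2) (2,2) capped by B -> flip
Dir NE: opp run (3,3), next='.' -> no flip
Dir W: first cell '.' (not opp) -> no flip
Dir E: first cell '.' (not opp) -> no flip
Dir SW: first cell '.' (not opp) -> no flip
Dir S: first cell '.' (not opp) -> no flip
Dir SE: first cell '.' (not opp) -> no flip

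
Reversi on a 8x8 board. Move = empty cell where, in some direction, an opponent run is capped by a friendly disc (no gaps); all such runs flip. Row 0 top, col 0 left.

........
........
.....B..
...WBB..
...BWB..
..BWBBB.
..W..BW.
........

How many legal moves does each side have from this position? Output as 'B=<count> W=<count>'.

-- B to move --
(2,2): flips 2 -> legal
(2,3): flips 1 -> legal
(2,4): no bracket -> illegal
(3,2): flips 1 -> legal
(4,2): no bracket -> illegal
(5,1): no bracket -> illegal
(5,7): no bracket -> illegal
(6,1): no bracket -> illegal
(6,3): flips 1 -> legal
(6,4): no bracket -> illegal
(6,7): flips 1 -> legal
(7,1): flips 3 -> legal
(7,2): flips 1 -> legal
(7,3): no bracket -> illegal
(7,5): no bracket -> illegal
(7,6): flips 1 -> legal
(7,7): flips 1 -> legal
B mobility = 9
-- W to move --
(1,4): no bracket -> illegal
(1,5): no bracket -> illegal
(1,6): no bracket -> illegal
(2,3): no bracket -> illegal
(2,4): flips 1 -> legal
(2,6): flips 1 -> legal
(3,2): no bracket -> illegal
(3,6): flips 2 -> legal
(4,1): no bracket -> illegal
(4,2): flips 2 -> legal
(4,6): flips 2 -> legal
(4,7): no bracket -> illegal
(5,1): flips 1 -> legal
(5,7): flips 3 -> legal
(6,1): no bracket -> illegal
(6,3): no bracket -> illegal
(6,4): flips 2 -> legal
(6,7): no bracket -> illegal
(7,4): no bracket -> illegal
(7,5): no bracket -> illegal
(7,6): no bracket -> illegal
W mobility = 8

Answer: B=9 W=8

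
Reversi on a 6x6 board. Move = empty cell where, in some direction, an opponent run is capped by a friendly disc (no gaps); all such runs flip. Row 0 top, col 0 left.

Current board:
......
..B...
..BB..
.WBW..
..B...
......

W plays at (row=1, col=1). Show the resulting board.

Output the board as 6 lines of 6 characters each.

Answer: ......
.WB...
..WB..
.WBW..
..B...
......

Derivation:
Place W at (1,1); scan 8 dirs for brackets.
Dir NW: first cell '.' (not opp) -> no flip
Dir N: first cell '.' (not opp) -> no flip
Dir NE: first cell '.' (not opp) -> no flip
Dir W: first cell '.' (not opp) -> no flip
Dir E: opp run (1,2), next='.' -> no flip
Dir SW: first cell '.' (not opp) -> no flip
Dir S: first cell '.' (not opp) -> no flip
Dir SE: opp run (2,2) capped by W -> flip
All flips: (2,2)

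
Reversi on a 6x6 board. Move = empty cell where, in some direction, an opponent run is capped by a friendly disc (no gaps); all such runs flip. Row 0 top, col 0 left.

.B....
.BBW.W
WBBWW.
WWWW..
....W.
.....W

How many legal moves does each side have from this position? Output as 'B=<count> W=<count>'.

Answer: B=8 W=4

Derivation:
-- B to move --
(0,2): no bracket -> illegal
(0,3): no bracket -> illegal
(0,4): flips 1 -> legal
(0,5): no bracket -> illegal
(1,0): no bracket -> illegal
(1,4): flips 1 -> legal
(2,5): flips 2 -> legal
(3,4): flips 1 -> legal
(3,5): no bracket -> illegal
(4,0): flips 1 -> legal
(4,1): flips 1 -> legal
(4,2): flips 1 -> legal
(4,3): flips 1 -> legal
(4,5): no bracket -> illegal
(5,3): no bracket -> illegal
(5,4): no bracket -> illegal
B mobility = 8
-- W to move --
(0,0): flips 2 -> legal
(0,2): flips 3 -> legal
(0,3): flips 2 -> legal
(1,0): flips 3 -> legal
W mobility = 4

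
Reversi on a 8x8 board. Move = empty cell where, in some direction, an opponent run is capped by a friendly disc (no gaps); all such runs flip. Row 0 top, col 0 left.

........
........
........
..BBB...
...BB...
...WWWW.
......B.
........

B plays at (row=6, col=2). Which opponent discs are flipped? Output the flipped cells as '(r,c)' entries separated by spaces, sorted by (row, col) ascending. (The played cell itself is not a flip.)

Dir NW: first cell '.' (not opp) -> no flip
Dir N: first cell '.' (not opp) -> no flip
Dir NE: opp run (5,3) capped by B -> flip
Dir W: first cell '.' (not opp) -> no flip
Dir E: first cell '.' (not opp) -> no flip
Dir SW: first cell '.' (not opp) -> no flip
Dir S: first cell '.' (not opp) -> no flip
Dir SE: first cell '.' (not opp) -> no flip

Answer: (5,3)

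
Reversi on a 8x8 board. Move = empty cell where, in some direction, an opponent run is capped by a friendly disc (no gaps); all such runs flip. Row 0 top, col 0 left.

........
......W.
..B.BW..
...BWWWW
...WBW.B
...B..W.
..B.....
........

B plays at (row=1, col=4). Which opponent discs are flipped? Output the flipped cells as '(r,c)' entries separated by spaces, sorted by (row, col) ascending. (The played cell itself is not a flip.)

Answer: (2,5) (3,6)

Derivation:
Dir NW: first cell '.' (not opp) -> no flip
Dir N: first cell '.' (not opp) -> no flip
Dir NE: first cell '.' (not opp) -> no flip
Dir W: first cell '.' (not opp) -> no flip
Dir E: first cell '.' (not opp) -> no flip
Dir SW: first cell '.' (not opp) -> no flip
Dir S: first cell 'B' (not opp) -> no flip
Dir SE: opp run (2,5) (3,6) capped by B -> flip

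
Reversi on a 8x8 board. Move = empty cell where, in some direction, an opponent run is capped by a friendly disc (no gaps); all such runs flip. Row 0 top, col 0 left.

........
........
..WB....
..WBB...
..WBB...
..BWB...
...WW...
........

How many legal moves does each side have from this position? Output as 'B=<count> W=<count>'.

-- B to move --
(1,1): flips 1 -> legal
(1,2): flips 3 -> legal
(1,3): no bracket -> illegal
(2,1): flips 2 -> legal
(3,1): flips 1 -> legal
(4,1): flips 2 -> legal
(5,1): flips 1 -> legal
(5,5): no bracket -> illegal
(6,2): flips 1 -> legal
(6,5): no bracket -> illegal
(7,2): flips 1 -> legal
(7,3): flips 2 -> legal
(7,4): flips 2 -> legal
(7,5): no bracket -> illegal
B mobility = 10
-- W to move --
(1,2): no bracket -> illegal
(1,3): flips 3 -> legal
(1,4): flips 1 -> legal
(2,4): flips 5 -> legal
(2,5): no bracket -> illegal
(3,5): flips 3 -> legal
(4,1): flips 1 -> legal
(4,5): flips 3 -> legal
(5,1): flips 1 -> legal
(5,5): flips 3 -> legal
(6,1): no bracket -> illegal
(6,2): flips 1 -> legal
(6,5): flips 2 -> legal
W mobility = 10

Answer: B=10 W=10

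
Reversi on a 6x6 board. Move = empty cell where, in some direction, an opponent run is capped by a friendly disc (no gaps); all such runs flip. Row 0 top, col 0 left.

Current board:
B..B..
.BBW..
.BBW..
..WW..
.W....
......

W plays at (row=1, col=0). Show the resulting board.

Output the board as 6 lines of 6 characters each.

Answer: B..B..
WWWW..
.WBW..
..WW..
.W....
......

Derivation:
Place W at (1,0); scan 8 dirs for brackets.
Dir NW: edge -> no flip
Dir N: opp run (0,0), next=edge -> no flip
Dir NE: first cell '.' (not opp) -> no flip
Dir W: edge -> no flip
Dir E: opp run (1,1) (1,2) capped by W -> flip
Dir SW: edge -> no flip
Dir S: first cell '.' (not opp) -> no flip
Dir SE: opp run (2,1) capped by W -> flip
All flips: (1,1) (1,2) (2,1)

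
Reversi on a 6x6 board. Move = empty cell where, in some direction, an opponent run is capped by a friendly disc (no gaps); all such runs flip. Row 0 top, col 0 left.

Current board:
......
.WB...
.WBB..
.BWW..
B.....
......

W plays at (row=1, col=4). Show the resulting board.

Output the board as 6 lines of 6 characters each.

Place W at (1,4); scan 8 dirs for brackets.
Dir NW: first cell '.' (not opp) -> no flip
Dir N: first cell '.' (not opp) -> no flip
Dir NE: first cell '.' (not opp) -> no flip
Dir W: first cell '.' (not opp) -> no flip
Dir E: first cell '.' (not opp) -> no flip
Dir SW: opp run (2,3) capped by W -> flip
Dir S: first cell '.' (not opp) -> no flip
Dir SE: first cell '.' (not opp) -> no flip
All flips: (2,3)

Answer: ......
.WB.W.
.WBW..
.BWW..
B.....
......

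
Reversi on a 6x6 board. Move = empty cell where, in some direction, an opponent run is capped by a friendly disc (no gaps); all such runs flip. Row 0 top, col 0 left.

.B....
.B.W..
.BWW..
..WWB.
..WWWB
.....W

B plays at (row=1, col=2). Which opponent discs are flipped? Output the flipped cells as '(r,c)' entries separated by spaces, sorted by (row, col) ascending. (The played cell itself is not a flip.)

Answer: (2,3)

Derivation:
Dir NW: first cell 'B' (not opp) -> no flip
Dir N: first cell '.' (not opp) -> no flip
Dir NE: first cell '.' (not opp) -> no flip
Dir W: first cell 'B' (not opp) -> no flip
Dir E: opp run (1,3), next='.' -> no flip
Dir SW: first cell 'B' (not opp) -> no flip
Dir S: opp run (2,2) (3,2) (4,2), next='.' -> no flip
Dir SE: opp run (2,3) capped by B -> flip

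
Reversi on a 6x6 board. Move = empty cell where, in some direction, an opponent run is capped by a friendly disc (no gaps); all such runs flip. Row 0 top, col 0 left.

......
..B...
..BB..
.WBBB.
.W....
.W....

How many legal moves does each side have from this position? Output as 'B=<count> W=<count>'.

Answer: B=3 W=3

Derivation:
-- B to move --
(2,0): no bracket -> illegal
(2,1): no bracket -> illegal
(3,0): flips 1 -> legal
(4,0): flips 1 -> legal
(4,2): no bracket -> illegal
(5,0): flips 1 -> legal
(5,2): no bracket -> illegal
B mobility = 3
-- W to move --
(0,1): no bracket -> illegal
(0,2): no bracket -> illegal
(0,3): no bracket -> illegal
(1,1): no bracket -> illegal
(1,3): flips 1 -> legal
(1,4): flips 2 -> legal
(2,1): no bracket -> illegal
(2,4): no bracket -> illegal
(2,5): no bracket -> illegal
(3,5): flips 3 -> legal
(4,2): no bracket -> illegal
(4,3): no bracket -> illegal
(4,4): no bracket -> illegal
(4,5): no bracket -> illegal
W mobility = 3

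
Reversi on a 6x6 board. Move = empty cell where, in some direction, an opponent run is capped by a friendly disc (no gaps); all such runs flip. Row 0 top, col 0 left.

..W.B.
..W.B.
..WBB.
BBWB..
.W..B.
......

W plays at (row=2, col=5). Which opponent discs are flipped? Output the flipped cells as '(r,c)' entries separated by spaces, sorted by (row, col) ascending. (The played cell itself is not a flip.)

Answer: (2,3) (2,4)

Derivation:
Dir NW: opp run (1,4), next='.' -> no flip
Dir N: first cell '.' (not opp) -> no flip
Dir NE: edge -> no flip
Dir W: opp run (2,4) (2,3) capped by W -> flip
Dir E: edge -> no flip
Dir SW: first cell '.' (not opp) -> no flip
Dir S: first cell '.' (not opp) -> no flip
Dir SE: edge -> no flip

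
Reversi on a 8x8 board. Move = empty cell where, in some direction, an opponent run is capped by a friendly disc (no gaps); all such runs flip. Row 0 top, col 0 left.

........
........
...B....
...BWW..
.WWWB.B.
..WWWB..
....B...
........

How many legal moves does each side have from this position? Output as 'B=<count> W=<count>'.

Answer: B=9 W=9

Derivation:
-- B to move --
(2,4): flips 2 -> legal
(2,5): no bracket -> illegal
(2,6): flips 1 -> legal
(3,0): no bracket -> illegal
(3,1): flips 2 -> legal
(3,2): no bracket -> illegal
(3,6): flips 2 -> legal
(4,0): flips 3 -> legal
(4,5): flips 1 -> legal
(5,0): no bracket -> illegal
(5,1): flips 4 -> legal
(6,1): no bracket -> illegal
(6,2): flips 1 -> legal
(6,3): flips 2 -> legal
(6,5): no bracket -> illegal
B mobility = 9
-- W to move --
(1,2): flips 1 -> legal
(1,3): flips 2 -> legal
(1,4): no bracket -> illegal
(2,2): no bracket -> illegal
(2,4): flips 1 -> legal
(3,2): flips 1 -> legal
(3,6): no bracket -> illegal
(3,7): no bracket -> illegal
(4,5): flips 1 -> legal
(4,7): no bracket -> illegal
(5,6): flips 1 -> legal
(5,7): flips 1 -> legal
(6,3): no bracket -> illegal
(6,5): no bracket -> illegal
(6,6): no bracket -> illegal
(7,3): no bracket -> illegal
(7,4): flips 1 -> legal
(7,5): flips 1 -> legal
W mobility = 9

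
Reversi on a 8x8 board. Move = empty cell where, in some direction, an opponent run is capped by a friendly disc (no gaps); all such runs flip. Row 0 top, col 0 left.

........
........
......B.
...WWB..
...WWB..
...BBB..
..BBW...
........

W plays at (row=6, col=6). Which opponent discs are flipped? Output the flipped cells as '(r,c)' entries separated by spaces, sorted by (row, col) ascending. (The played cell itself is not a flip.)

Dir NW: opp run (5,5) capped by W -> flip
Dir N: first cell '.' (not opp) -> no flip
Dir NE: first cell '.' (not opp) -> no flip
Dir W: first cell '.' (not opp) -> no flip
Dir E: first cell '.' (not opp) -> no flip
Dir SW: first cell '.' (not opp) -> no flip
Dir S: first cell '.' (not opp) -> no flip
Dir SE: first cell '.' (not opp) -> no flip

Answer: (5,5)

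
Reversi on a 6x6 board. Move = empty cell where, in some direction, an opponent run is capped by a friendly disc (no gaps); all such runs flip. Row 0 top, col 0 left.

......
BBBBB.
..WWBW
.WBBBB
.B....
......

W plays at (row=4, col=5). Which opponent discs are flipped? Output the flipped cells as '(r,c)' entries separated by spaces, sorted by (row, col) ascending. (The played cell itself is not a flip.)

Answer: (3,4) (3,5)

Derivation:
Dir NW: opp run (3,4) capped by W -> flip
Dir N: opp run (3,5) capped by W -> flip
Dir NE: edge -> no flip
Dir W: first cell '.' (not opp) -> no flip
Dir E: edge -> no flip
Dir SW: first cell '.' (not opp) -> no flip
Dir S: first cell '.' (not opp) -> no flip
Dir SE: edge -> no flip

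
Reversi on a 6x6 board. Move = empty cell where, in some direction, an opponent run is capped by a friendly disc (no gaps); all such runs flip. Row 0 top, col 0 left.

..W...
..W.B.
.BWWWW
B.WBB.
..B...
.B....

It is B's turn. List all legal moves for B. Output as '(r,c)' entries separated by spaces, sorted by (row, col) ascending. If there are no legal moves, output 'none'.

Answer: (0,1) (0,3) (1,1) (1,3) (1,5) (3,1) (4,1) (4,3)

Derivation:
(0,1): flips 2 -> legal
(0,3): flips 1 -> legal
(1,1): flips 1 -> legal
(1,3): flips 1 -> legal
(1,5): flips 1 -> legal
(3,1): flips 1 -> legal
(3,5): no bracket -> illegal
(4,1): flips 2 -> legal
(4,3): flips 1 -> legal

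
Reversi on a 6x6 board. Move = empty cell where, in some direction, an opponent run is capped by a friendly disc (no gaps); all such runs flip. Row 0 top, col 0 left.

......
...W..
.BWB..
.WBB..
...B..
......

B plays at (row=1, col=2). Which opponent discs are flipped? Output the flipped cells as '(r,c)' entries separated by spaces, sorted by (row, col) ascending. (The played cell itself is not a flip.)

Answer: (2,2)

Derivation:
Dir NW: first cell '.' (not opp) -> no flip
Dir N: first cell '.' (not opp) -> no flip
Dir NE: first cell '.' (not opp) -> no flip
Dir W: first cell '.' (not opp) -> no flip
Dir E: opp run (1,3), next='.' -> no flip
Dir SW: first cell 'B' (not opp) -> no flip
Dir S: opp run (2,2) capped by B -> flip
Dir SE: first cell 'B' (not opp) -> no flip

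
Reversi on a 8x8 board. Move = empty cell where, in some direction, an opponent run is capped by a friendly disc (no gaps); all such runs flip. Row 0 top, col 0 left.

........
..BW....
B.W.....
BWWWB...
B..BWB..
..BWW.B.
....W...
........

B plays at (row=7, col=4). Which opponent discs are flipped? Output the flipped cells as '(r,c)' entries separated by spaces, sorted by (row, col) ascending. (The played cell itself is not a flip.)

Answer: (4,4) (5,4) (6,4)

Derivation:
Dir NW: first cell '.' (not opp) -> no flip
Dir N: opp run (6,4) (5,4) (4,4) capped by B -> flip
Dir NE: first cell '.' (not opp) -> no flip
Dir W: first cell '.' (not opp) -> no flip
Dir E: first cell '.' (not opp) -> no flip
Dir SW: edge -> no flip
Dir S: edge -> no flip
Dir SE: edge -> no flip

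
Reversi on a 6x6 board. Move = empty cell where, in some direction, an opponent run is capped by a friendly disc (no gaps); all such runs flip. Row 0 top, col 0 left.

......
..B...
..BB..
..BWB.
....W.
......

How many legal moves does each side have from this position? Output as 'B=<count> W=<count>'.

-- B to move --
(2,4): no bracket -> illegal
(3,5): no bracket -> illegal
(4,2): no bracket -> illegal
(4,3): flips 1 -> legal
(4,5): no bracket -> illegal
(5,3): no bracket -> illegal
(5,4): flips 1 -> legal
(5,5): flips 2 -> legal
B mobility = 3
-- W to move --
(0,1): no bracket -> illegal
(0,2): no bracket -> illegal
(0,3): no bracket -> illegal
(1,1): flips 1 -> legal
(1,3): flips 1 -> legal
(1,4): no bracket -> illegal
(2,1): no bracket -> illegal
(2,4): flips 1 -> legal
(2,5): no bracket -> illegal
(3,1): flips 1 -> legal
(3,5): flips 1 -> legal
(4,1): no bracket -> illegal
(4,2): no bracket -> illegal
(4,3): no bracket -> illegal
(4,5): no bracket -> illegal
W mobility = 5

Answer: B=3 W=5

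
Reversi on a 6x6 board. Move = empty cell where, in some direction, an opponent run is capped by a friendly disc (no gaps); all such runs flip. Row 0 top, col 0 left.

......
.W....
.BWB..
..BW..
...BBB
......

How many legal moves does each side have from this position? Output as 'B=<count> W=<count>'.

Answer: B=4 W=7

Derivation:
-- B to move --
(0,0): flips 3 -> legal
(0,1): flips 1 -> legal
(0,2): no bracket -> illegal
(1,0): no bracket -> illegal
(1,2): flips 1 -> legal
(1,3): no bracket -> illegal
(2,0): no bracket -> illegal
(2,4): no bracket -> illegal
(3,1): no bracket -> illegal
(3,4): flips 1 -> legal
(4,2): no bracket -> illegal
B mobility = 4
-- W to move --
(1,0): no bracket -> illegal
(1,2): no bracket -> illegal
(1,3): flips 1 -> legal
(1,4): no bracket -> illegal
(2,0): flips 1 -> legal
(2,4): flips 1 -> legal
(3,0): no bracket -> illegal
(3,1): flips 2 -> legal
(3,4): no bracket -> illegal
(3,5): no bracket -> illegal
(4,1): no bracket -> illegal
(4,2): flips 1 -> legal
(5,2): no bracket -> illegal
(5,3): flips 1 -> legal
(5,4): no bracket -> illegal
(5,5): flips 1 -> legal
W mobility = 7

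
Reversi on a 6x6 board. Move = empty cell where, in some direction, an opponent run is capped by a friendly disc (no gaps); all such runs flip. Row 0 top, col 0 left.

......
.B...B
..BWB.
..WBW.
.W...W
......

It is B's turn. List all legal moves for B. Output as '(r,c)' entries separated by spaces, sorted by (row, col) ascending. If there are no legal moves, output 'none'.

(1,2): no bracket -> illegal
(1,3): flips 1 -> legal
(1,4): no bracket -> illegal
(2,1): no bracket -> illegal
(2,5): no bracket -> illegal
(3,0): no bracket -> illegal
(3,1): flips 1 -> legal
(3,5): flips 1 -> legal
(4,0): no bracket -> illegal
(4,2): flips 1 -> legal
(4,3): no bracket -> illegal
(4,4): flips 1 -> legal
(5,0): no bracket -> illegal
(5,1): no bracket -> illegal
(5,2): no bracket -> illegal
(5,4): no bracket -> illegal
(5,5): no bracket -> illegal

Answer: (1,3) (3,1) (3,5) (4,2) (4,4)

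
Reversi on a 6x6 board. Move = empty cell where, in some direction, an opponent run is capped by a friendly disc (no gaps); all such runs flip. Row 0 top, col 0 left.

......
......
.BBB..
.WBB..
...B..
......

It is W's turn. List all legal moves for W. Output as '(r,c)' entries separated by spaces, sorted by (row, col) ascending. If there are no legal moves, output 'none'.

Answer: (1,1) (1,3) (3,4)

Derivation:
(1,0): no bracket -> illegal
(1,1): flips 1 -> legal
(1,2): no bracket -> illegal
(1,3): flips 1 -> legal
(1,4): no bracket -> illegal
(2,0): no bracket -> illegal
(2,4): no bracket -> illegal
(3,0): no bracket -> illegal
(3,4): flips 2 -> legal
(4,1): no bracket -> illegal
(4,2): no bracket -> illegal
(4,4): no bracket -> illegal
(5,2): no bracket -> illegal
(5,3): no bracket -> illegal
(5,4): no bracket -> illegal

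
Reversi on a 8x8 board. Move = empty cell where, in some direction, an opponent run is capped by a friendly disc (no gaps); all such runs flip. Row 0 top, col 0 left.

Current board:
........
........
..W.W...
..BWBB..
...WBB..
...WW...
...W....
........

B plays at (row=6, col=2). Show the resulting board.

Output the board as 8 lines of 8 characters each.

Place B at (6,2); scan 8 dirs for brackets.
Dir NW: first cell '.' (not opp) -> no flip
Dir N: first cell '.' (not opp) -> no flip
Dir NE: opp run (5,3) capped by B -> flip
Dir W: first cell '.' (not opp) -> no flip
Dir E: opp run (6,3), next='.' -> no flip
Dir SW: first cell '.' (not opp) -> no flip
Dir S: first cell '.' (not opp) -> no flip
Dir SE: first cell '.' (not opp) -> no flip
All flips: (5,3)

Answer: ........
........
..W.W...
..BWBB..
...WBB..
...BW...
..BW....
........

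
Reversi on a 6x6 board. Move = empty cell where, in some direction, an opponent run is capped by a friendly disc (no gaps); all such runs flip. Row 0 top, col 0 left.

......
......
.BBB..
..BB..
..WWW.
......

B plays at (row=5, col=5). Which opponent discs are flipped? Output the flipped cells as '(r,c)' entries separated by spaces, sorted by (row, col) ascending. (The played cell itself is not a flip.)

Answer: (4,4)

Derivation:
Dir NW: opp run (4,4) capped by B -> flip
Dir N: first cell '.' (not opp) -> no flip
Dir NE: edge -> no flip
Dir W: first cell '.' (not opp) -> no flip
Dir E: edge -> no flip
Dir SW: edge -> no flip
Dir S: edge -> no flip
Dir SE: edge -> no flip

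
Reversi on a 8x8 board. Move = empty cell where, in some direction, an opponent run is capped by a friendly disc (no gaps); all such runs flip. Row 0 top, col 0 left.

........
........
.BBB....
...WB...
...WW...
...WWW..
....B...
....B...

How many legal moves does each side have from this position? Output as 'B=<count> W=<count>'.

Answer: B=6 W=7

Derivation:
-- B to move --
(2,4): no bracket -> illegal
(3,2): flips 1 -> legal
(3,5): no bracket -> illegal
(4,2): flips 1 -> legal
(4,5): no bracket -> illegal
(4,6): flips 1 -> legal
(5,2): flips 1 -> legal
(5,6): no bracket -> illegal
(6,2): no bracket -> illegal
(6,3): flips 3 -> legal
(6,5): no bracket -> illegal
(6,6): flips 3 -> legal
B mobility = 6
-- W to move --
(1,0): no bracket -> illegal
(1,1): flips 1 -> legal
(1,2): no bracket -> illegal
(1,3): flips 1 -> legal
(1,4): no bracket -> illegal
(2,0): no bracket -> illegal
(2,4): flips 1 -> legal
(2,5): flips 1 -> legal
(3,0): no bracket -> illegal
(3,1): no bracket -> illegal
(3,2): no bracket -> illegal
(3,5): flips 1 -> legal
(4,5): no bracket -> illegal
(6,3): no bracket -> illegal
(6,5): no bracket -> illegal
(7,3): flips 1 -> legal
(7,5): flips 1 -> legal
W mobility = 7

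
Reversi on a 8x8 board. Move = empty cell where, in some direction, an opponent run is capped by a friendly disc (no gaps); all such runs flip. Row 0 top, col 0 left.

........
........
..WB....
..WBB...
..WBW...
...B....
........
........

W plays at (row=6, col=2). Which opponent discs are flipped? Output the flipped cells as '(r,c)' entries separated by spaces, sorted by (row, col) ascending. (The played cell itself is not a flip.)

Dir NW: first cell '.' (not opp) -> no flip
Dir N: first cell '.' (not opp) -> no flip
Dir NE: opp run (5,3) capped by W -> flip
Dir W: first cell '.' (not opp) -> no flip
Dir E: first cell '.' (not opp) -> no flip
Dir SW: first cell '.' (not opp) -> no flip
Dir S: first cell '.' (not opp) -> no flip
Dir SE: first cell '.' (not opp) -> no flip

Answer: (5,3)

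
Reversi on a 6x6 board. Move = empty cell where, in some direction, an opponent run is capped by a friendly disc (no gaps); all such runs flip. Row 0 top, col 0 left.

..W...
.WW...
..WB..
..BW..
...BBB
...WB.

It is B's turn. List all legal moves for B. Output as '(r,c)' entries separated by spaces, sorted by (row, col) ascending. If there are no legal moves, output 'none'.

Answer: (0,0) (0,1) (2,1) (3,4) (5,2)

Derivation:
(0,0): flips 3 -> legal
(0,1): flips 1 -> legal
(0,3): no bracket -> illegal
(1,0): no bracket -> illegal
(1,3): no bracket -> illegal
(2,0): no bracket -> illegal
(2,1): flips 1 -> legal
(2,4): no bracket -> illegal
(3,1): no bracket -> illegal
(3,4): flips 1 -> legal
(4,2): no bracket -> illegal
(5,2): flips 1 -> legal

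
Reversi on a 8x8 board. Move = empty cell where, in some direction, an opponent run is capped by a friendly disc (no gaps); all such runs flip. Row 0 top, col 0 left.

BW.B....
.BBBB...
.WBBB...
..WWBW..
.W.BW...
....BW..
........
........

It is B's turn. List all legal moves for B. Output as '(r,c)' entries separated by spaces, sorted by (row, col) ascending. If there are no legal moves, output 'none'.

Answer: (0,2) (1,0) (2,0) (3,0) (3,1) (3,6) (4,2) (4,5) (4,6) (5,0) (5,6) (6,6)

Derivation:
(0,2): flips 1 -> legal
(1,0): flips 2 -> legal
(2,0): flips 1 -> legal
(2,5): no bracket -> illegal
(2,6): no bracket -> illegal
(3,0): flips 1 -> legal
(3,1): flips 3 -> legal
(3,6): flips 1 -> legal
(4,0): no bracket -> illegal
(4,2): flips 2 -> legal
(4,5): flips 1 -> legal
(4,6): flips 1 -> legal
(5,0): flips 2 -> legal
(5,1): no bracket -> illegal
(5,2): no bracket -> illegal
(5,3): no bracket -> illegal
(5,6): flips 1 -> legal
(6,4): no bracket -> illegal
(6,5): no bracket -> illegal
(6,6): flips 3 -> legal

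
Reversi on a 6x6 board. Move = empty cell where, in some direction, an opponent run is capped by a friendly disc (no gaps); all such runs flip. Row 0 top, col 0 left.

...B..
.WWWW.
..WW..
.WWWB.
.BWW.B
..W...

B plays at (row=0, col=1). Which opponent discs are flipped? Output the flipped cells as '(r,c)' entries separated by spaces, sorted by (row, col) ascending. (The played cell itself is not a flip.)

Dir NW: edge -> no flip
Dir N: edge -> no flip
Dir NE: edge -> no flip
Dir W: first cell '.' (not opp) -> no flip
Dir E: first cell '.' (not opp) -> no flip
Dir SW: first cell '.' (not opp) -> no flip
Dir S: opp run (1,1), next='.' -> no flip
Dir SE: opp run (1,2) (2,3) capped by B -> flip

Answer: (1,2) (2,3)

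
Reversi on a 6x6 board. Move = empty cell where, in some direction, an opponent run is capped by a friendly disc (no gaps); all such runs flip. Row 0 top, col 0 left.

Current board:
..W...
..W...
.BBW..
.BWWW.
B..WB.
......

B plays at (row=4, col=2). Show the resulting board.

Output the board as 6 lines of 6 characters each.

Answer: ..W...
..W...
.BBW..
.BBWW.
B.BBB.
......

Derivation:
Place B at (4,2); scan 8 dirs for brackets.
Dir NW: first cell 'B' (not opp) -> no flip
Dir N: opp run (3,2) capped by B -> flip
Dir NE: opp run (3,3), next='.' -> no flip
Dir W: first cell '.' (not opp) -> no flip
Dir E: opp run (4,3) capped by B -> flip
Dir SW: first cell '.' (not opp) -> no flip
Dir S: first cell '.' (not opp) -> no flip
Dir SE: first cell '.' (not opp) -> no flip
All flips: (3,2) (4,3)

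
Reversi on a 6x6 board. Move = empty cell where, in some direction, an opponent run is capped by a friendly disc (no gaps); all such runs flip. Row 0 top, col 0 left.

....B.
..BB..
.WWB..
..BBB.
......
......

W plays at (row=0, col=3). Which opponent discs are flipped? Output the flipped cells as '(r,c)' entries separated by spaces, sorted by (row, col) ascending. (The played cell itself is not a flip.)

Dir NW: edge -> no flip
Dir N: edge -> no flip
Dir NE: edge -> no flip
Dir W: first cell '.' (not opp) -> no flip
Dir E: opp run (0,4), next='.' -> no flip
Dir SW: opp run (1,2) capped by W -> flip
Dir S: opp run (1,3) (2,3) (3,3), next='.' -> no flip
Dir SE: first cell '.' (not opp) -> no flip

Answer: (1,2)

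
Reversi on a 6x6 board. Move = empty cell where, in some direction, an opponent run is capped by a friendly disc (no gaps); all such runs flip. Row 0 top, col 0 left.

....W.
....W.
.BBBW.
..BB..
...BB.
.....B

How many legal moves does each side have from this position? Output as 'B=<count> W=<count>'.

Answer: B=3 W=3

Derivation:
-- B to move --
(0,3): no bracket -> illegal
(0,5): flips 1 -> legal
(1,3): no bracket -> illegal
(1,5): flips 1 -> legal
(2,5): flips 1 -> legal
(3,4): no bracket -> illegal
(3,5): no bracket -> illegal
B mobility = 3
-- W to move --
(1,0): no bracket -> illegal
(1,1): no bracket -> illegal
(1,2): no bracket -> illegal
(1,3): no bracket -> illegal
(2,0): flips 3 -> legal
(3,0): no bracket -> illegal
(3,1): no bracket -> illegal
(3,4): no bracket -> illegal
(3,5): no bracket -> illegal
(4,1): flips 2 -> legal
(4,2): flips 1 -> legal
(4,5): no bracket -> illegal
(5,2): no bracket -> illegal
(5,3): no bracket -> illegal
(5,4): no bracket -> illegal
W mobility = 3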